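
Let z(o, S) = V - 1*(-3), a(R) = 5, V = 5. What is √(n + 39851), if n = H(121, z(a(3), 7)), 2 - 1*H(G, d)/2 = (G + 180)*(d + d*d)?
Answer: I*√3489 ≈ 59.068*I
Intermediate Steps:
z(o, S) = 8 (z(o, S) = 5 - 1*(-3) = 5 + 3 = 8)
H(G, d) = 4 - 2*(180 + G)*(d + d²) (H(G, d) = 4 - 2*(G + 180)*(d + d*d) = 4 - 2*(180 + G)*(d + d²))
n = -43340 (n = 4 - 360*8 - 360*8² - 2*121*8 - 2*121*8² = 4 - 2880 - 360*64 - 1936 - 2*121*64 = 4 - 2880 - 23040 - 1936 - 15488 = -43340)
√(n + 39851) = √(-43340 + 39851) = √(-3489) = I*√3489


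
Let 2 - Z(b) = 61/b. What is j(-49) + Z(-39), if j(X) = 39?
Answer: 1660/39 ≈ 42.564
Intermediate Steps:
Z(b) = 2 - 61/b
j(-49) + Z(-39) = 39 + (2 - 61/(-39)) = 39 + (2 - 61*(-1/39)) = 39 + (2 + 61/39) = 39 + 139/39 = 1660/39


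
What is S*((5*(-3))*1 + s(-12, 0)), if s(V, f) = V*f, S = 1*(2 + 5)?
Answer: -105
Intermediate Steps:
S = 7 (S = 1*7 = 7)
S*((5*(-3))*1 + s(-12, 0)) = 7*((5*(-3))*1 - 12*0) = 7*(-15*1 + 0) = 7*(-15 + 0) = 7*(-15) = -105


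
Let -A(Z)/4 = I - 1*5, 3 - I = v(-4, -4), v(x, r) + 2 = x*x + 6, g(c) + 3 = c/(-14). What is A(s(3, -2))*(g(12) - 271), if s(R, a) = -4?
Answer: -169312/7 ≈ -24187.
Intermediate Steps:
g(c) = -3 - c/14 (g(c) = -3 + c/(-14) = -3 + c*(-1/14) = -3 - c/14)
v(x, r) = 4 + x² (v(x, r) = -2 + (x*x + 6) = -2 + (x² + 6) = -2 + (6 + x²) = 4 + x²)
I = -17 (I = 3 - (4 + (-4)²) = 3 - (4 + 16) = 3 - 1*20 = 3 - 20 = -17)
A(Z) = 88 (A(Z) = -4*(-17 - 1*5) = -4*(-17 - 5) = -4*(-22) = 88)
A(s(3, -2))*(g(12) - 271) = 88*((-3 - 1/14*12) - 271) = 88*((-3 - 6/7) - 271) = 88*(-27/7 - 271) = 88*(-1924/7) = -169312/7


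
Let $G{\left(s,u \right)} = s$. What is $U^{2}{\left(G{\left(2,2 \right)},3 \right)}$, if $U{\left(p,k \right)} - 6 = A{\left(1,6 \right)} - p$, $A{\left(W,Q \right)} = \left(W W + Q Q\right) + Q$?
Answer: $2209$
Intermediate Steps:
$A{\left(W,Q \right)} = Q + Q^{2} + W^{2}$ ($A{\left(W,Q \right)} = \left(W^{2} + Q^{2}\right) + Q = \left(Q^{2} + W^{2}\right) + Q = Q + Q^{2} + W^{2}$)
$U{\left(p,k \right)} = 49 - p$ ($U{\left(p,k \right)} = 6 - \left(-43 + p\right) = 49 - p$)
$U^{2}{\left(G{\left(2,2 \right)},3 \right)} = \left(49 - 2\right)^{2} = 47^{2} = 2209$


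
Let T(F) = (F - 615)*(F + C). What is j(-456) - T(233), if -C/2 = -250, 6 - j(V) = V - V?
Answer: 280012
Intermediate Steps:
j(V) = 6 (j(V) = 6 - (V - V) = 6 - 1*0 = 6 + 0 = 6)
C = 500 (C = -2*(-250) = 500)
T(F) = (-615 + F)*(500 + F) (T(F) = (F - 615)*(F + 500) = (-615 + F)*(500 + F))
j(-456) - T(233) = 6 - (-307500 + 233² - 115*233) = 6 - (-307500 + 54289 - 26795) = 6 - 1*(-280006) = 6 + 280006 = 280012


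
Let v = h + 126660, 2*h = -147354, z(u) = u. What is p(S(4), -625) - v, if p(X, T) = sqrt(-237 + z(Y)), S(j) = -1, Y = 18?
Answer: -52983 + I*sqrt(219) ≈ -52983.0 + 14.799*I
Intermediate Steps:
h = -73677 (h = (1/2)*(-147354) = -73677)
p(X, T) = I*sqrt(219) (p(X, T) = sqrt(-237 + 18) = sqrt(-219) = I*sqrt(219))
v = 52983 (v = -73677 + 126660 = 52983)
p(S(4), -625) - v = I*sqrt(219) - 1*52983 = I*sqrt(219) - 52983 = -52983 + I*sqrt(219)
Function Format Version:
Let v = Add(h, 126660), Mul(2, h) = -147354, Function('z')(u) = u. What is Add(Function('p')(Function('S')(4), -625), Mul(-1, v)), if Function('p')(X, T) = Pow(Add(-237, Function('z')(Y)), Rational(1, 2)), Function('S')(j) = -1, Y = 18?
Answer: Add(-52983, Mul(I, Pow(219, Rational(1, 2)))) ≈ Add(-52983., Mul(14.799, I))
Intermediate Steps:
h = -73677 (h = Mul(Rational(1, 2), -147354) = -73677)
Function('p')(X, T) = Mul(I, Pow(219, Rational(1, 2))) (Function('p')(X, T) = Pow(Add(-237, 18), Rational(1, 2)) = Pow(-219, Rational(1, 2)) = Mul(I, Pow(219, Rational(1, 2))))
v = 52983 (v = Add(-73677, 126660) = 52983)
Add(Function('p')(Function('S')(4), -625), Mul(-1, v)) = Add(Mul(I, Pow(219, Rational(1, 2))), Mul(-1, 52983)) = Add(Mul(I, Pow(219, Rational(1, 2))), -52983) = Add(-52983, Mul(I, Pow(219, Rational(1, 2))))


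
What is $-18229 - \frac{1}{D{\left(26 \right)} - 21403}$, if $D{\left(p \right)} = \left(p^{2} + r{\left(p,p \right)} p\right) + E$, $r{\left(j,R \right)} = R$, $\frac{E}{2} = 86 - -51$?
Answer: $- \frac{360514932}{19777} \approx -18229.0$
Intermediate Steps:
$E = 274$ ($E = 2 \left(86 - -51\right) = 2 \left(86 + 51\right) = 2 \cdot 137 = 274$)
$D{\left(p \right)} = 274 + 2 p^{2}$ ($D{\left(p \right)} = \left(p^{2} + p p\right) + 274 = \left(p^{2} + p^{2}\right) + 274 = 2 p^{2} + 274 = 274 + 2 p^{2}$)
$-18229 - \frac{1}{D{\left(26 \right)} - 21403} = -18229 - \frac{1}{\left(274 + 2 \cdot 26^{2}\right) - 21403} = -18229 - \frac{1}{\left(274 + 2 \cdot 676\right) - 21403} = -18229 - \frac{1}{\left(274 + 1352\right) - 21403} = -18229 - \frac{1}{1626 - 21403} = -18229 - \frac{1}{-19777} = -18229 - - \frac{1}{19777} = -18229 + \frac{1}{19777} = - \frac{360514932}{19777}$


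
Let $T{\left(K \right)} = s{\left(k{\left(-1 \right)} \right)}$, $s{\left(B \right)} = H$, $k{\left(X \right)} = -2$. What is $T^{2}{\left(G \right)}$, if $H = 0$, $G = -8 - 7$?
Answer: $0$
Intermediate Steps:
$G = -15$ ($G = -8 - 7 = -15$)
$s{\left(B \right)} = 0$
$T{\left(K \right)} = 0$
$T^{2}{\left(G \right)} = 0^{2} = 0$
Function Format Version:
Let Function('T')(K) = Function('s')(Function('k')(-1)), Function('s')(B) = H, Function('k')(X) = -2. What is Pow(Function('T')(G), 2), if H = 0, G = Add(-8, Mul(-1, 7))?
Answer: 0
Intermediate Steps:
G = -15 (G = Add(-8, -7) = -15)
Function('s')(B) = 0
Function('T')(K) = 0
Pow(Function('T')(G), 2) = Pow(0, 2) = 0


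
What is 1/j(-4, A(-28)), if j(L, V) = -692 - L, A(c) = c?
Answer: -1/688 ≈ -0.0014535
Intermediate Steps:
1/j(-4, A(-28)) = 1/(-692 - 1*(-4)) = 1/(-692 + 4) = 1/(-688) = -1/688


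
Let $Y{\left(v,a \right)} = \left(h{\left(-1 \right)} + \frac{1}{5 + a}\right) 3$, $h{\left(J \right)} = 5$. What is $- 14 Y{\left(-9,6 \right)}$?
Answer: $- \frac{2352}{11} \approx -213.82$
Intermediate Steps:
$Y{\left(v,a \right)} = 15 + \frac{3}{5 + a}$ ($Y{\left(v,a \right)} = \left(5 + \frac{1}{5 + a}\right) 3 = 15 + \frac{3}{5 + a}$)
$- 14 Y{\left(-9,6 \right)} = - 14 \frac{3 \left(26 + 5 \cdot 6\right)}{5 + 6} = - 14 \frac{3 \left(26 + 30\right)}{11} = - 14 \cdot 3 \cdot \frac{1}{11} \cdot 56 = \left(-14\right) \frac{168}{11} = - \frac{2352}{11}$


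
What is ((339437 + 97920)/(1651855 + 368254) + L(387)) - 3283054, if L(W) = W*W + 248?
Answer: -6329075803676/2020109 ≈ -3.1330e+6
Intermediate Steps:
L(W) = 248 + W**2 (L(W) = W**2 + 248 = 248 + W**2)
((339437 + 97920)/(1651855 + 368254) + L(387)) - 3283054 = ((339437 + 97920)/(1651855 + 368254) + (248 + 387**2)) - 3283054 = (437357/2020109 + (248 + 149769)) - 3283054 = (437357*(1/2020109) + 150017) - 3283054 = (437357/2020109 + 150017) - 3283054 = 303051129210/2020109 - 3283054 = -6329075803676/2020109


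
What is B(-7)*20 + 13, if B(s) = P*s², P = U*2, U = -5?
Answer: -9787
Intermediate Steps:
P = -10 (P = -5*2 = -10)
B(s) = -10*s²
B(-7)*20 + 13 = -10*(-7)²*20 + 13 = -10*49*20 + 13 = -490*20 + 13 = -9800 + 13 = -9787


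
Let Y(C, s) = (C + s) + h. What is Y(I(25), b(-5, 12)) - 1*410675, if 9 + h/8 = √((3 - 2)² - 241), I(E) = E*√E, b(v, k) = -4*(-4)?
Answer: -410606 + 32*I*√15 ≈ -4.1061e+5 + 123.94*I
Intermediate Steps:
b(v, k) = 16
I(E) = E^(3/2)
h = -72 + 32*I*√15 (h = -72 + 8*√((3 - 2)² - 241) = -72 + 8*√(1² - 241) = -72 + 8*√(1 - 241) = -72 + 8*√(-240) = -72 + 8*(4*I*√15) = -72 + 32*I*√15 ≈ -72.0 + 123.94*I)
Y(C, s) = -72 + C + s + 32*I*√15 (Y(C, s) = (C + s) + (-72 + 32*I*√15) = -72 + C + s + 32*I*√15)
Y(I(25), b(-5, 12)) - 1*410675 = (-72 + 25^(3/2) + 16 + 32*I*√15) - 1*410675 = (-72 + 125 + 16 + 32*I*√15) - 410675 = (69 + 32*I*√15) - 410675 = -410606 + 32*I*√15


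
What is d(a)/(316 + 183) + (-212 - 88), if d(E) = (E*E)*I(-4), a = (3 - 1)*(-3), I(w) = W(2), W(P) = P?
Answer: -149628/499 ≈ -299.86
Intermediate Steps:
I(w) = 2
a = -6 (a = 2*(-3) = -6)
d(E) = 2*E**2 (d(E) = (E*E)*2 = E**2*2 = 2*E**2)
d(a)/(316 + 183) + (-212 - 88) = (2*(-6)**2)/(316 + 183) + (-212 - 88) = (2*36)/499 - 300 = (1/499)*72 - 300 = 72/499 - 300 = -149628/499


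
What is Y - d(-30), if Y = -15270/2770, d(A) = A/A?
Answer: -1804/277 ≈ -6.5126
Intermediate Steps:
d(A) = 1
Y = -1527/277 (Y = -15270/2770 = -5*1527/1385 = -1527/277 ≈ -5.5126)
Y - d(-30) = -1527/277 - 1*1 = -1527/277 - 1 = -1804/277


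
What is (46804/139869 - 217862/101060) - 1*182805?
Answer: -1292001937162769/7067580570 ≈ -1.8281e+5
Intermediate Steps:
(46804/139869 - 217862/101060) - 1*182805 = (46804*(1/139869) - 217862*1/101060) - 182805 = (46804/139869 - 108931/50530) - 182805 = -12871063919/7067580570 - 182805 = -1292001937162769/7067580570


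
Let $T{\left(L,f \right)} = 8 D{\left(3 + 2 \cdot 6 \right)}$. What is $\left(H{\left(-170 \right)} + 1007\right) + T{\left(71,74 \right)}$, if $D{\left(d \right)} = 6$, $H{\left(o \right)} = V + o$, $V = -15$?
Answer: $870$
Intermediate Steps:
$H{\left(o \right)} = -15 + o$
$T{\left(L,f \right)} = 48$ ($T{\left(L,f \right)} = 8 \cdot 6 = 48$)
$\left(H{\left(-170 \right)} + 1007\right) + T{\left(71,74 \right)} = \left(\left(-15 - 170\right) + 1007\right) + 48 = \left(-185 + 1007\right) + 48 = 822 + 48 = 870$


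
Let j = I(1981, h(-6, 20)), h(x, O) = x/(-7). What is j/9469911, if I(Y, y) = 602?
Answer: 602/9469911 ≈ 6.3570e-5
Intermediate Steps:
h(x, O) = -x/7 (h(x, O) = x*(-1/7) = -x/7)
j = 602
j/9469911 = 602/9469911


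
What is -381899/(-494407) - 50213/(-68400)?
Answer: 50947550291/33817438800 ≈ 1.5065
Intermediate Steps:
-381899/(-494407) - 50213/(-68400) = -381899*(-1/494407) - 50213*(-1/68400) = 381899/494407 + 50213/68400 = 50947550291/33817438800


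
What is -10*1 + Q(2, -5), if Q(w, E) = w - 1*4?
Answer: -12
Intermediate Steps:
Q(w, E) = -4 + w (Q(w, E) = w - 4 = -4 + w)
-10*1 + Q(2, -5) = -10*1 + (-4 + 2) = -10 - 2 = -12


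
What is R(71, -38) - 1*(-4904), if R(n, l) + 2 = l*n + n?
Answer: 2275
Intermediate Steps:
R(n, l) = -2 + n + l*n (R(n, l) = -2 + (l*n + n) = -2 + (n + l*n) = -2 + n + l*n)
R(71, -38) - 1*(-4904) = (-2 + 71 - 38*71) - 1*(-4904) = (-2 + 71 - 2698) + 4904 = -2629 + 4904 = 2275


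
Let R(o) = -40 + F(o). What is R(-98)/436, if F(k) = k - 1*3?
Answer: -141/436 ≈ -0.32339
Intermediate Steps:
F(k) = -3 + k (F(k) = k - 3 = -3 + k)
R(o) = -43 + o (R(o) = -40 + (-3 + o) = -43 + o)
R(-98)/436 = (-43 - 98)/436 = -141*1/436 = -141/436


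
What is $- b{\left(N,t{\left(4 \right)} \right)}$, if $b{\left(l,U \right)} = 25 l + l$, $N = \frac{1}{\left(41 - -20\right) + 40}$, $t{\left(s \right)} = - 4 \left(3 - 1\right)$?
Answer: $- \frac{26}{101} \approx -0.25743$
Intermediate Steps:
$t{\left(s \right)} = -8$ ($t{\left(s \right)} = \left(-4\right) 2 = -8$)
$N = \frac{1}{101}$ ($N = \frac{1}{\left(41 + 20\right) + 40} = \frac{1}{61 + 40} = \frac{1}{101} \approx 0.009901$)
$b{\left(l,U \right)} = 26 l$
$- b{\left(N,t{\left(4 \right)} \right)} = - \frac{26}{101}$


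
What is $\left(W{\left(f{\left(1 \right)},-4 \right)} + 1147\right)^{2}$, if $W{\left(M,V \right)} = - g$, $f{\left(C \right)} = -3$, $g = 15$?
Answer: $1281424$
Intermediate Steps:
$W{\left(M,V \right)} = -15$ ($W{\left(M,V \right)} = \left(-1\right) 15 = -15$)
$\left(W{\left(f{\left(1 \right)},-4 \right)} + 1147\right)^{2} = \left(-15 + 1147\right)^{2} = 1132^{2} = 1281424$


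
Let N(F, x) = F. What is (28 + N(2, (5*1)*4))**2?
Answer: 900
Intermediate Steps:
(28 + N(2, (5*1)*4))**2 = (28 + 2)**2 = 30**2 = 900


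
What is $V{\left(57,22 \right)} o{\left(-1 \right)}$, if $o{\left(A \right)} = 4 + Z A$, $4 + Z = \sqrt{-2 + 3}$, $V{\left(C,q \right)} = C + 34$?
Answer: $637$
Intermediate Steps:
$V{\left(C,q \right)} = 34 + C$
$Z = -3$ ($Z = -4 + \sqrt{-2 + 3} = -4 + \sqrt{1} = -4 + 1 = -3$)
$o{\left(A \right)} = 4 - 3 A$
$V{\left(57,22 \right)} o{\left(-1 \right)} = \left(34 + 57\right) \left(4 - -3\right) = 91 \left(4 + 3\right) = 91 \cdot 7 = 637$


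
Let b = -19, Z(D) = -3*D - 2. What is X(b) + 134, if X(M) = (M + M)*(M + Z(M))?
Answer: -1234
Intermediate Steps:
Z(D) = -2 - 3*D
X(M) = 2*M*(-2 - 2*M) (X(M) = (M + M)*(M + (-2 - 3*M)) = (2*M)*(-2 - 2*M) = 2*M*(-2 - 2*M))
X(b) + 134 = -4*(-19)*(1 - 19) + 134 = -4*(-19)*(-18) + 134 = -1368 + 134 = -1234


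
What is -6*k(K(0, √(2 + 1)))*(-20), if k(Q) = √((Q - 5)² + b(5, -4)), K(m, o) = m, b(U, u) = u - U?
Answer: 480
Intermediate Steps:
k(Q) = √(-9 + (-5 + Q)²) (k(Q) = √((Q - 5)² + (-4 - 1*5)) = √((-5 + Q)² + (-4 - 5)) = √((-5 + Q)² - 9) = √(-9 + (-5 + Q)²))
-6*k(K(0, √(2 + 1)))*(-20) = -6*√(-9 + (-5 + 0)²)*(-20) = -6*√(-9 + (-5)²)*(-20) = -6*√(-9 + 25)*(-20) = -6*√16*(-20) = -6*4*(-20) = -24*(-20) = 480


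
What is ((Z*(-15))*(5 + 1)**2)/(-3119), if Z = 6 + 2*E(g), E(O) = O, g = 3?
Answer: 6480/3119 ≈ 2.0776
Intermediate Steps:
Z = 12 (Z = 6 + 2*3 = 6 + 6 = 12)
((Z*(-15))*(5 + 1)**2)/(-3119) = ((12*(-15))*(5 + 1)**2)/(-3119) = -180*6**2*(-1/3119) = -180*36*(-1/3119) = -6480*(-1/3119) = 6480/3119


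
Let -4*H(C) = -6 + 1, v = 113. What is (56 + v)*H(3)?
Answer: 845/4 ≈ 211.25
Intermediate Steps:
H(C) = 5/4 (H(C) = -(-6 + 1)/4 = -1/4*(-5) = 5/4)
(56 + v)*H(3) = (56 + 113)*(5/4) = 169*(5/4) = 845/4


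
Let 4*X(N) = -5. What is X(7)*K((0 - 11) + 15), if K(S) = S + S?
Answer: -10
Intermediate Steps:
K(S) = 2*S
X(N) = -5/4 (X(N) = (¼)*(-5) = -5/4)
X(7)*K((0 - 11) + 15) = -5*((0 - 11) + 15)/2 = -5*(-11 + 15)/2 = -5*4/2 = -5/4*8 = -10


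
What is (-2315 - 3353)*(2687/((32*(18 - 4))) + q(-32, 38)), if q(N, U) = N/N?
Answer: -4442295/112 ≈ -39663.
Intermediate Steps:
q(N, U) = 1
(-2315 - 3353)*(2687/((32*(18 - 4))) + q(-32, 38)) = (-2315 - 3353)*(2687/((32*(18 - 4))) + 1) = -5668*(2687/((32*14)) + 1) = -5668*(2687/448 + 1) = -5668*3135/448 = -4442295/112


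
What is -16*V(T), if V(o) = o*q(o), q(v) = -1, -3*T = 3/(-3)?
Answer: 16/3 ≈ 5.3333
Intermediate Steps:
T = ⅓ (T = -1/(-3) = -(-1)/3 = -⅓*(-1) = ⅓ ≈ 0.33333)
V(o) = -o (V(o) = o*(-1) = -o)
-16*V(T) = -(-16)/3 = -16*(-⅓) = 16/3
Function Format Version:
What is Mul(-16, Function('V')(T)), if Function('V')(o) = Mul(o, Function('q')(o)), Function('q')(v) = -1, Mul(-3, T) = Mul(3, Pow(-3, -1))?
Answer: Rational(16, 3) ≈ 5.3333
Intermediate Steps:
T = Rational(1, 3) (T = Mul(Rational(-1, 3), Mul(3, Pow(-3, -1))) = Mul(Rational(-1, 3), Mul(3, Rational(-1, 3))) = Mul(Rational(-1, 3), -1) = Rational(1, 3) ≈ 0.33333)
Function('V')(o) = Mul(-1, o) (Function('V')(o) = Mul(o, -1) = Mul(-1, o))
Mul(-16, Function('V')(T)) = Mul(-16, Mul(-1, Rational(1, 3))) = Mul(-16, Rational(-1, 3)) = Rational(16, 3)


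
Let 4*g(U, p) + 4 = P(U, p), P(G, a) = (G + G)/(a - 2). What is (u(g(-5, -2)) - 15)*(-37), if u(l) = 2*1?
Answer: 481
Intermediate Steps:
P(G, a) = 2*G/(-2 + a) (P(G, a) = (2*G)/(-2 + a) = 2*G/(-2 + a))
g(U, p) = -1 + U/(2*(-2 + p)) (g(U, p) = -1 + (2*U/(-2 + p))/4 = -1 + U/(2*(-2 + p)))
u(l) = 2
(u(g(-5, -2)) - 15)*(-37) = (2 - 15)*(-37) = -13*(-37) = 481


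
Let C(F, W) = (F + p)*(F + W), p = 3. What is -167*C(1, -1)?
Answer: 0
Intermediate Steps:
C(F, W) = (3 + F)*(F + W) (C(F, W) = (F + 3)*(F + W) = (3 + F)*(F + W))
-167*C(1, -1) = -167*(1² + 3*1 + 3*(-1) + 1*(-1)) = -167*(1 + 3 - 3 - 1) = -167*0 = 0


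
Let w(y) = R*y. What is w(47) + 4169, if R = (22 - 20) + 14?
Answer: 4921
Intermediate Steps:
R = 16 (R = 2 + 14 = 16)
w(y) = 16*y
w(47) + 4169 = 16*47 + 4169 = 752 + 4169 = 4921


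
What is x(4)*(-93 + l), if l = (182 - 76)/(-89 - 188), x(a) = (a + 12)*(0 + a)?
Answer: -1655488/277 ≈ -5976.5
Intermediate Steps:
x(a) = a*(12 + a) (x(a) = (12 + a)*a = a*(12 + a))
l = -106/277 (l = 106/(-277) = 106*(-1/277) = -106/277 ≈ -0.38267)
x(4)*(-93 + l) = (4*(12 + 4))*(-93 - 106/277) = (4*16)*(-25867/277) = 64*(-25867/277) = -1655488/277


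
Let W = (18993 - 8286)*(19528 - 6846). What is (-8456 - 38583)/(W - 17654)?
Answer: -47039/135768520 ≈ -0.00034646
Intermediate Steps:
W = 135786174 (W = 10707*12682 = 135786174)
(-8456 - 38583)/(W - 17654) = (-8456 - 38583)/(135786174 - 17654) = -47039/135768520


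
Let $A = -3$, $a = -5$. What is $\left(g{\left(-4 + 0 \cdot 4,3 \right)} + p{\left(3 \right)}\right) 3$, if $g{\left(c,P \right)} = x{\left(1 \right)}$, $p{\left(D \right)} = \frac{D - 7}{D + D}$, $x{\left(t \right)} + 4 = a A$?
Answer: $31$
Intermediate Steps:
$x{\left(t \right)} = 11$ ($x{\left(t \right)} = -4 - -15 = -4 + 15 = 11$)
$p{\left(D \right)} = \frac{-7 + D}{2 D}$
$g{\left(c,P \right)} = 11$
$\left(g{\left(-4 + 0 \cdot 4,3 \right)} + p{\left(3 \right)}\right) 3 = \left(11 + \frac{-7 + 3}{2 \cdot 3}\right) 3 = \left(11 + \frac{1}{2} \cdot \frac{1}{3} \left(-4\right)\right) 3 = \left(11 - \frac{2}{3}\right) 3 = \frac{31}{3} \cdot 3 = 31$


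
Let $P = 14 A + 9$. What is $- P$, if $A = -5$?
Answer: $61$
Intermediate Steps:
$P = -61$ ($P = 14 \left(-5\right) + 9 = -70 + 9 = -61$)
$- P = \left(-1\right) \left(-61\right) = 61$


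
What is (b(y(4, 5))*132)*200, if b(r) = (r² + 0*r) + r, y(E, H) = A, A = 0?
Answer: 0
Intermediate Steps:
y(E, H) = 0
b(r) = r + r² (b(r) = (r² + 0) + r = r² + r = r + r²)
(b(y(4, 5))*132)*200 = ((0*(1 + 0))*132)*200 = ((0*1)*132)*200 = (0*132)*200 = 0*200 = 0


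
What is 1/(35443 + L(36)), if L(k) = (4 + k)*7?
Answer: 1/35723 ≈ 2.7993e-5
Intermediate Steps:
L(k) = 28 + 7*k
1/(35443 + L(36)) = 1/(35443 + (28 + 7*36)) = 1/(35443 + (28 + 252)) = 1/(35443 + 280) = 1/35723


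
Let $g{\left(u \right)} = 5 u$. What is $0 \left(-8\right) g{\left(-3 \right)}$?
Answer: $0$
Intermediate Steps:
$0 \left(-8\right) g{\left(-3 \right)} = 0 \left(-8\right) 5 \left(-3\right) = 0 \left(-15\right) = 0$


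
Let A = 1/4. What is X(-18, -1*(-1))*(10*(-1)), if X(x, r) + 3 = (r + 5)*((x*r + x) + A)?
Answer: 2175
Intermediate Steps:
A = 1/4 ≈ 0.25000
X(x, r) = -3 + (5 + r)*(1/4 + x + r*x) (X(x, r) = -3 + (r + 5)*((x*r + x) + 1/4) = -3 + (5 + r)*((r*x + x) + 1/4) = -3 + (5 + r)*((x + r*x) + 1/4) = -3 + (5 + r)*(1/4 + x + r*x))
X(-18, -1*(-1))*(10*(-1)) = (-7/4 + 5*(-18) + (-1*(-1))/4 - 18*(-1*(-1))**2 + 6*(-1*(-1))*(-18))*(10*(-1)) = (-7/4 - 90 + (1/4)*1 - 18*1**2 + 6*1*(-18))*(-10) = (-7/4 - 90 + 1/4 - 18*1 - 108)*(-10) = (-7/4 - 90 + 1/4 - 18 - 108)*(-10) = -435/2*(-10) = 2175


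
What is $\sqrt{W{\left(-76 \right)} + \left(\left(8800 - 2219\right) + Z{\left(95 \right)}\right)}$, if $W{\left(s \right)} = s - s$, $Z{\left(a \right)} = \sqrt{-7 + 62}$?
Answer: $\sqrt{6581 + \sqrt{55}} \approx 81.169$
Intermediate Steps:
$Z{\left(a \right)} = \sqrt{55}$
$W{\left(s \right)} = 0$
$\sqrt{W{\left(-76 \right)} + \left(\left(8800 - 2219\right) + Z{\left(95 \right)}\right)} = \sqrt{0 + \left(\left(8800 - 2219\right) + \sqrt{55}\right)} = \sqrt{0 + \left(6581 + \sqrt{55}\right)} = \sqrt{6581 + \sqrt{55}}$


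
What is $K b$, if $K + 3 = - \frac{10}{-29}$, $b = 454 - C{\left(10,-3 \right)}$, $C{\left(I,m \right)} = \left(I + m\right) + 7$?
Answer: $- \frac{33880}{29} \approx -1168.3$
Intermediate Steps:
$C{\left(I,m \right)} = 7 + I + m$
$b = 440$ ($b = 454 - \left(7 + 10 - 3\right) = 454 - 14 = 440$)
$K = - \frac{77}{29}$ ($K = -3 - \frac{10}{-29} = -3 - - \frac{10}{29} = -3 + \frac{10}{29} = - \frac{77}{29} \approx -2.6552$)
$K b = \left(- \frac{77}{29}\right) 440 = - \frac{33880}{29}$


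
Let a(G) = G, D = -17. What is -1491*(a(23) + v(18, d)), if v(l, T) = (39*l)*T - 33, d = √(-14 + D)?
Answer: 14910 - 1046682*I*√31 ≈ 14910.0 - 5.8277e+6*I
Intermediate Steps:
d = I*√31 (d = √(-14 - 17) = √(-31) = I*√31 ≈ 5.5678*I)
v(l, T) = -33 + 39*T*l (v(l, T) = 39*T*l - 33 = -33 + 39*T*l)
-1491*(a(23) + v(18, d)) = -1491*(23 + (-33 + 39*(I*√31)*18)) = -1491*(23 + (-33 + 702*I*√31)) = -1491*(-10 + 702*I*√31) = 14910 - 1046682*I*√31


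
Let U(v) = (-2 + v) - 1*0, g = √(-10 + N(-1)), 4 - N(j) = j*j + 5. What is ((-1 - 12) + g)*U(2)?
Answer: 0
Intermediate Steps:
N(j) = -1 - j² (N(j) = 4 - (j*j + 5) = 4 - (j² + 5) = 4 - (5 + j²) = 4 + (-5 - j²) = -1 - j²)
g = 2*I*√3 (g = √(-10 + (-1 - 1*(-1)²)) = √(-10 + (-1 - 1*1)) = √(-10 + (-1 - 1)) = √(-10 - 2) = √(-12) = 2*I*√3 ≈ 3.4641*I)
U(v) = -2 + v (U(v) = (-2 + v) + 0 = -2 + v)
((-1 - 12) + g)*U(2) = ((-1 - 12) + 2*I*√3)*(-2 + 2) = (-13 + 2*I*√3)*0 = 0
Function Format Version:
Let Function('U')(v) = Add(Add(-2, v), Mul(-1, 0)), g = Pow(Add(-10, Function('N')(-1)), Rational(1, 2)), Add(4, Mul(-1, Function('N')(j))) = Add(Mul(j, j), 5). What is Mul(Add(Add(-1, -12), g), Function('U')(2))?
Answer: 0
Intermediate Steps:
Function('N')(j) = Add(-1, Mul(-1, Pow(j, 2))) (Function('N')(j) = Add(4, Mul(-1, Add(Mul(j, j), 5))) = Add(4, Mul(-1, Add(Pow(j, 2), 5))) = Add(4, Mul(-1, Add(5, Pow(j, 2)))) = Add(4, Add(-5, Mul(-1, Pow(j, 2)))) = Add(-1, Mul(-1, Pow(j, 2))))
g = Mul(2, I, Pow(3, Rational(1, 2))) (g = Pow(Add(-10, Add(-1, Mul(-1, Pow(-1, 2)))), Rational(1, 2)) = Pow(Add(-10, Add(-1, Mul(-1, 1))), Rational(1, 2)) = Pow(Add(-10, Add(-1, -1)), Rational(1, 2)) = Pow(Add(-10, -2), Rational(1, 2)) = Pow(-12, Rational(1, 2)) = Mul(2, I, Pow(3, Rational(1, 2))) ≈ Mul(3.4641, I))
Function('U')(v) = Add(-2, v) (Function('U')(v) = Add(Add(-2, v), 0) = Add(-2, v))
Mul(Add(Add(-1, -12), g), Function('U')(2)) = Mul(Add(Add(-1, -12), Mul(2, I, Pow(3, Rational(1, 2)))), Add(-2, 2)) = Mul(Add(-13, Mul(2, I, Pow(3, Rational(1, 2)))), 0) = 0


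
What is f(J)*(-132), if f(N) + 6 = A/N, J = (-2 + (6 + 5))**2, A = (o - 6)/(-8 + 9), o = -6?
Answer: 7304/9 ≈ 811.56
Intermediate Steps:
A = -12 (A = (-6 - 6)/(-8 + 9) = -12/1 = -12*1 = -12)
J = 81 (J = (-2 + 11)**2 = 9**2 = 81)
f(N) = -6 - 12/N
f(J)*(-132) = (-6 - 12/81)*(-132) = (-6 - 12*1/81)*(-132) = (-6 - 4/27)*(-132) = -166/27*(-132) = 7304/9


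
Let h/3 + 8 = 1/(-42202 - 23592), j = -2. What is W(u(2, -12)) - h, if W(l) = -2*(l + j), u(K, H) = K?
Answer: 1579059/65794 ≈ 24.000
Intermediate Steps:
W(l) = 4 - 2*l (W(l) = -2*(l - 2) = -2*(-2 + l) = 4 - 2*l)
h = -1579059/65794 (h = -24 + 3/(-42202 - 23592) = -24 + 3/(-65794) = -24 + 3*(-1/65794) = -24 - 3/65794 = -1579059/65794 ≈ -24.000)
W(u(2, -12)) - h = (4 - 2*2) - 1*(-1579059/65794) = (4 - 4) + 1579059/65794 = 0 + 1579059/65794 = 1579059/65794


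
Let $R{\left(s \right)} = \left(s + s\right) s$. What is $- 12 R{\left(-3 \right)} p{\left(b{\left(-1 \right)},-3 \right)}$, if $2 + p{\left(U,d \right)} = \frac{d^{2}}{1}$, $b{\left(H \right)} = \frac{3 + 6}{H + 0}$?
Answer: $-1512$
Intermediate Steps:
$b{\left(H \right)} = \frac{9}{H}$
$R{\left(s \right)} = 2 s^{2}$ ($R{\left(s \right)} = 2 s s = 2 s^{2}$)
$p{\left(U,d \right)} = -2 + d^{2}$ ($p{\left(U,d \right)} = -2 + \frac{d^{2}}{1} = -2 + d^{2} \cdot 1 = -2 + d^{2}$)
$- 12 R{\left(-3 \right)} p{\left(b{\left(-1 \right)},-3 \right)} = - 12 \cdot 2 \left(-3\right)^{2} \left(-2 + \left(-3\right)^{2}\right) = - 12 \cdot 2 \cdot 9 \left(-2 + 9\right) = \left(-12\right) 18 \cdot 7 = \left(-216\right) 7 = -1512$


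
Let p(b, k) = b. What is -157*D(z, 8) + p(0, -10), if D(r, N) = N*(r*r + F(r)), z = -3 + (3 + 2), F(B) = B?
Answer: -7536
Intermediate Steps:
z = 2 (z = -3 + 5 = 2)
D(r, N) = N*(r + r²) (D(r, N) = N*(r*r + r) = N*(r² + r) = N*(r + r²))
-157*D(z, 8) + p(0, -10) = -1256*2*(1 + 2) + 0 = -1256*2*3 + 0 = -157*48 + 0 = -7536 + 0 = -7536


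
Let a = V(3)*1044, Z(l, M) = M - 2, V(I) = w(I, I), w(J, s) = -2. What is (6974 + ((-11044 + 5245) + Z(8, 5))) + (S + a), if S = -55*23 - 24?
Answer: -2199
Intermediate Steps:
V(I) = -2
Z(l, M) = -2 + M
a = -2088 (a = -2*1044 = -2088)
S = -1289 (S = -1265 - 24 = -1289)
(6974 + ((-11044 + 5245) + Z(8, 5))) + (S + a) = (6974 + ((-11044 + 5245) + (-2 + 5))) + (-1289 - 2088) = (6974 + (-5799 + 3)) - 3377 = (6974 - 5796) - 3377 = 1178 - 3377 = -2199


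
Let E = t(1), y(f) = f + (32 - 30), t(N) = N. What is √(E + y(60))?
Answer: 3*√7 ≈ 7.9373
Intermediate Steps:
y(f) = 2 + f (y(f) = f + 2 = 2 + f)
E = 1
√(E + y(60)) = √(1 + (2 + 60)) = √(1 + 62) = √63 = 3*√7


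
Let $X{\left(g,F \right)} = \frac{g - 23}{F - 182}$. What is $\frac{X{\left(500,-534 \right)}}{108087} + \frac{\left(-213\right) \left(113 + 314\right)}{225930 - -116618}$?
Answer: $- \frac{146643496731}{552289369667} \approx -0.26552$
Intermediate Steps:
$X{\left(g,F \right)} = \frac{-23 + g}{-182 + F}$
$\frac{X{\left(500,-534 \right)}}{108087} + \frac{\left(-213\right) \left(113 + 314\right)}{225930 - -116618} = \frac{\frac{1}{-182 - 534} \left(-23 + 500\right)}{108087} + \frac{\left(-213\right) \left(113 + 314\right)}{225930 - -116618} = \frac{1}{-716} \cdot 477 \cdot \frac{1}{108087} + \frac{\left(-213\right) 427}{225930 + 116618} = \left(- \frac{1}{716}\right) 477 \cdot \frac{1}{108087} - \frac{90951}{342548} = \left(- \frac{477}{716}\right) \frac{1}{108087} - \frac{90951}{342548} = - \frac{159}{25796764} - \frac{90951}{342548} = - \frac{146643496731}{552289369667}$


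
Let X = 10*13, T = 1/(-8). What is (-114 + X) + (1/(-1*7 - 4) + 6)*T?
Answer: 1343/88 ≈ 15.261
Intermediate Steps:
T = -⅛ ≈ -0.12500
X = 130
(-114 + X) + (1/(-1*7 - 4) + 6)*T = (-114 + 130) + (1/(-1*7 - 4) + 6)*(-⅛) = 16 + (1/(-7 - 4) + 6)*(-⅛) = 16 + (1/(-11) + 6)*(-⅛) = 16 + (-1/11 + 6)*(-⅛) = 16 + (65/11)*(-⅛) = 16 - 65/88 = 1343/88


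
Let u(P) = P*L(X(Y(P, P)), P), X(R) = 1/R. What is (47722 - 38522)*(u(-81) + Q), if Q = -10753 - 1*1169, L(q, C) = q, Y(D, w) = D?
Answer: -109673200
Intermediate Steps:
Q = -11922 (Q = -10753 - 1169 = -11922)
u(P) = 1 (u(P) = P/P = 1)
(47722 - 38522)*(u(-81) + Q) = (47722 - 38522)*(1 - 11922) = 9200*(-11921) = -109673200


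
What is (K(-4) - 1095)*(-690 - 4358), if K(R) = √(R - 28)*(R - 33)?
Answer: 5527560 + 747104*I*√2 ≈ 5.5276e+6 + 1.0566e+6*I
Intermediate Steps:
K(R) = √(-28 + R)*(-33 + R)
(K(-4) - 1095)*(-690 - 4358) = (√(-28 - 4)*(-33 - 4) - 1095)*(-690 - 4358) = (√(-32)*(-37) - 1095)*(-5048) = ((4*I*√2)*(-37) - 1095)*(-5048) = (-148*I*√2 - 1095)*(-5048) = (-1095 - 148*I*√2)*(-5048) = 5527560 + 747104*I*√2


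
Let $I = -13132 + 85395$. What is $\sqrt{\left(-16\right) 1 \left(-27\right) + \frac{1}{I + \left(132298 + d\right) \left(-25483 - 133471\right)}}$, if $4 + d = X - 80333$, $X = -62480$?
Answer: $\frac{\sqrt{1207850317395475944061}}{1672109389} \approx 20.785$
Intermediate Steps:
$d = -142817$ ($d = -4 - 142813 = -142817$)
$I = 72263$
$\sqrt{\left(-16\right) 1 \left(-27\right) + \frac{1}{I + \left(132298 + d\right) \left(-25483 - 133471\right)}} = \sqrt{\left(-16\right) 1 \left(-27\right) + \frac{1}{72263 + \left(132298 - 142817\right) \left(-25483 - 133471\right)}} = \sqrt{\left(-16\right) \left(-27\right) + \frac{1}{72263 - -1672037126}} = \sqrt{432 + \frac{1}{72263 + 1672037126}} = \sqrt{432 + \frac{1}{1672109389}} = \sqrt{\frac{722351256049}{1672109389}} = \frac{\sqrt{1207850317395475944061}}{1672109389}$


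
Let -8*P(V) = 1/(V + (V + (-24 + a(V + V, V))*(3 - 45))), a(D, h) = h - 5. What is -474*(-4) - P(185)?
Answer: 93768575/49456 ≈ 1896.0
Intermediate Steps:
a(D, h) = -5 + h
P(V) = -1/(8*(1218 - 40*V)) (P(V) = -1/(8*(V + (V + (-24 + (-5 + V))*(3 - 45)))) = -1/(8*(V + (V + (-29 + V)*(-42)))) = -1/(8*(V + (V + (1218 - 42*V)))) = -1/(8*(V + (1218 - 41*V))) = -1/(8*(1218 - 40*V)))
-474*(-4) - P(185) = -474*(-4) - 1/(16*(-609 + 20*185)) = 1896 - 1/(16*(-609 + 3700)) = 1896 - 1/(16*3091) = 1896 - 1*1/49456 = 1896 - 1/49456 = 93768575/49456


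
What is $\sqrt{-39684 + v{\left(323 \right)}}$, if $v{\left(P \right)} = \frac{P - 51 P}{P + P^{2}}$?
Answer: $\frac{i \sqrt{12857666}}{18} \approx 199.21 i$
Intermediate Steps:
$v{\left(P \right)} = - \frac{50 P}{P + P^{2}}$ ($v{\left(P \right)} = \frac{\left(-50\right) P}{P + P^{2}} = - \frac{50 P}{P + P^{2}}$)
$\sqrt{-39684 + v{\left(323 \right)}} = \sqrt{-39684 - \frac{50}{1 + 323}} = \sqrt{-39684 - \frac{50}{324}} = \sqrt{-39684 - \frac{25}{162}} = \sqrt{- \frac{6428833}{162}} = \frac{i \sqrt{12857666}}{18}$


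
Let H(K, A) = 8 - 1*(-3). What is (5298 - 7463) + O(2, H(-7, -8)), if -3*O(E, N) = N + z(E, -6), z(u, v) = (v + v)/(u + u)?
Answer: -6503/3 ≈ -2167.7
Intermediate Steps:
z(u, v) = v/u (z(u, v) = (2*v)/((2*u)) = (2*v)*(1/(2*u)) = v/u)
H(K, A) = 11 (H(K, A) = 8 + 3 = 11)
O(E, N) = 2/E - N/3 (O(E, N) = -(N - 6/E)/3 = 2/E - N/3)
(5298 - 7463) + O(2, H(-7, -8)) = (5298 - 7463) + (2/2 - 1/3*11) = -2165 + (2*(1/2) - 11/3) = -2165 + (1 - 11/3) = -2165 - 8/3 = -6503/3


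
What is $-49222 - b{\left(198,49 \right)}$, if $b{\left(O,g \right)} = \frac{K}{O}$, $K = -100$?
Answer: $- \frac{4872928}{99} \approx -49222.0$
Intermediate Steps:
$b{\left(O,g \right)} = - \frac{100}{O}$
$-49222 - b{\left(198,49 \right)} = -49222 - - \frac{100}{198} = -49222 - \left(-100\right) \frac{1}{198} = -49222 - - \frac{50}{99} = -49222 + \frac{50}{99} = - \frac{4872928}{99}$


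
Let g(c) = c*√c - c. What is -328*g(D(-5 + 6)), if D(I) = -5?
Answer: -1640 + 1640*I*√5 ≈ -1640.0 + 3667.2*I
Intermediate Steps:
g(c) = c^(3/2) - c
-328*g(D(-5 + 6)) = -328*((-5)^(3/2) - 1*(-5)) = -328*(-5*I*√5 + 5) = -328*(5 - 5*I*√5) = -1640 + 1640*I*√5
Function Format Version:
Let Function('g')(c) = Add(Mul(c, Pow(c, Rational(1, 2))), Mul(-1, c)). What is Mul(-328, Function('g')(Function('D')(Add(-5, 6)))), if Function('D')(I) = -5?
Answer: Add(-1640, Mul(1640, I, Pow(5, Rational(1, 2)))) ≈ Add(-1640.0, Mul(3667.2, I))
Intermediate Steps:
Function('g')(c) = Add(Pow(c, Rational(3, 2)), Mul(-1, c))
Mul(-328, Function('g')(Function('D')(Add(-5, 6)))) = Mul(-328, Add(Pow(-5, Rational(3, 2)), Mul(-1, -5))) = Mul(-328, Add(Mul(-5, I, Pow(5, Rational(1, 2))), 5)) = Mul(-328, Add(5, Mul(-5, I, Pow(5, Rational(1, 2))))) = Add(-1640, Mul(1640, I, Pow(5, Rational(1, 2))))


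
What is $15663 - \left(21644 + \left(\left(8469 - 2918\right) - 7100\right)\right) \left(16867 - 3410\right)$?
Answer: $-270402752$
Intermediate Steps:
$15663 - \left(21644 + \left(\left(8469 - 2918\right) - 7100\right)\right) \left(16867 - 3410\right) = 15663 - \left(21644 + \left(5551 - 7100\right)\right) 13457 = 15663 - \left(21644 - 1549\right) 13457 = 15663 - 20095 \cdot 13457 = 15663 - 270418415 = -270402752$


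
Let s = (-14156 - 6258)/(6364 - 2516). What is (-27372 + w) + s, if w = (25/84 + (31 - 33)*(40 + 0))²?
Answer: -71356946315/3393936 ≈ -21025.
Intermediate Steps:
s = -10207/1924 (s = -20414/3848 = -20414*1/3848 = -10207/1924 ≈ -5.3051)
w = 44823025/7056 (w = (25*(1/84) - 2*40)² = (25/84 - 80)² = (-6695/84)² = 44823025/7056 ≈ 6352.5)
(-27372 + w) + s = (-27372 + 44823025/7056) - 10207/1924 = -148313807/7056 - 10207/1924 = -71356946315/3393936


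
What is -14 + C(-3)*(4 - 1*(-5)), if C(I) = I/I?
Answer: -5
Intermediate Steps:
C(I) = 1
-14 + C(-3)*(4 - 1*(-5)) = -14 + 1*(4 - 1*(-5)) = -14 + 1*(4 + 5) = -14 + 1*9 = -14 + 9 = -5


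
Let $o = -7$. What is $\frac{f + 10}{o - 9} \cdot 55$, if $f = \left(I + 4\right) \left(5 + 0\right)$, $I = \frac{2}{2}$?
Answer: $- \frac{1925}{16} \approx -120.31$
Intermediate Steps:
$I = 1$ ($I = 2 \cdot \frac{1}{2} = 1$)
$f = 25$ ($f = \left(1 + 4\right) \left(5 + 0\right) = 5 \cdot 5 = 25$)
$\frac{f + 10}{o - 9} \cdot 55 = \frac{25 + 10}{-7 - 9} \cdot 55 = \frac{35}{-16} \cdot 55 = 35 \left(- \frac{1}{16}\right) 55 = \left(- \frac{35}{16}\right) 55 = - \frac{1925}{16}$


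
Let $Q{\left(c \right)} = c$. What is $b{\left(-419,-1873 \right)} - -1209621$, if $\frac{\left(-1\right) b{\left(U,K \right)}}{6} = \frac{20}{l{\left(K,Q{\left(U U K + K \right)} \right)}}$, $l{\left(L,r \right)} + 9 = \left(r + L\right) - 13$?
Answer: $\frac{397759094021661}{328829521} \approx 1.2096 \cdot 10^{6}$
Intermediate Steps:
$l{\left(L,r \right)} = -22 + L + r$ ($l{\left(L,r \right)} = -9 - \left(13 - L - r\right) = -9 + \left(-13 + L + r\right) = -22 + L + r$)
$b{\left(U,K \right)} = - \frac{120}{-22 + 2 K + K U^{2}}$ ($b{\left(U,K \right)} = - 6 \frac{20}{-22 + K + \left(U U K + K\right)} = - 6 \frac{20}{-22 + K + \left(U^{2} K + K\right)} = - 6 \frac{20}{-22 + K + \left(K U^{2} + K\right)} = - 6 \frac{20}{-22 + K + \left(K + K U^{2}\right)} = - 6 \frac{20}{-22 + 2 K + K U^{2}} = - \frac{120}{-22 + 2 K + K U^{2}}$)
$b{\left(-419,-1873 \right)} - -1209621 = - \frac{120}{-22 - 1873 - 1873 \left(1 + \left(-419\right)^{2}\right)} - -1209621 = - \frac{120}{-22 - 1873 - 1873 \left(1 + 175561\right)} + 1209621 = - \frac{120}{-22 - 1873 - 328827626} + 1209621 = - \frac{120}{-328829521} + 1209621 = \left(-120\right) \left(- \frac{1}{328829521}\right) + 1209621 = \frac{120}{328829521} + 1209621 = \frac{397759094021661}{328829521}$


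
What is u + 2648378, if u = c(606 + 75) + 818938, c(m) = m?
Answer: 3467997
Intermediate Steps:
u = 819619 (u = (606 + 75) + 818938 = 681 + 818938 = 819619)
u + 2648378 = 819619 + 2648378 = 3467997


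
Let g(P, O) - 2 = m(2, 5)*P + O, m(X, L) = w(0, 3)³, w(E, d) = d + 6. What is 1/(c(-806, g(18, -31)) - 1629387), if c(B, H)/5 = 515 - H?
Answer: -1/1692277 ≈ -5.9092e-7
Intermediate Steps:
w(E, d) = 6 + d
m(X, L) = 729 (m(X, L) = (6 + 3)³ = 9³ = 729)
g(P, O) = 2 + O + 729*P (g(P, O) = 2 + (729*P + O) = 2 + (O + 729*P) = 2 + O + 729*P)
c(B, H) = 2575 - 5*H (c(B, H) = 5*(515 - H) = 2575 - 5*H)
1/(c(-806, g(18, -31)) - 1629387) = 1/((2575 - 5*(2 - 31 + 729*18)) - 1629387) = 1/((2575 - 5*(2 - 31 + 13122)) - 1629387) = 1/((2575 - 5*13093) - 1629387) = 1/((2575 - 65465) - 1629387) = 1/(-62890 - 1629387) = 1/(-1692277) = -1/1692277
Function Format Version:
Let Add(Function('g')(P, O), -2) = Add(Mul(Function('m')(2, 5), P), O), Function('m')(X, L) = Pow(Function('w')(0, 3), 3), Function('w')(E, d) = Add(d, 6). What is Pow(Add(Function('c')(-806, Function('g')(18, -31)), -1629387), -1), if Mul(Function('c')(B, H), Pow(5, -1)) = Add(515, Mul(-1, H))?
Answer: Rational(-1, 1692277) ≈ -5.9092e-7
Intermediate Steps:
Function('w')(E, d) = Add(6, d)
Function('m')(X, L) = 729 (Function('m')(X, L) = Pow(Add(6, 3), 3) = Pow(9, 3) = 729)
Function('g')(P, O) = Add(2, O, Mul(729, P)) (Function('g')(P, O) = Add(2, Add(Mul(729, P), O)) = Add(2, Add(O, Mul(729, P))) = Add(2, O, Mul(729, P)))
Function('c')(B, H) = Add(2575, Mul(-5, H)) (Function('c')(B, H) = Mul(5, Add(515, Mul(-1, H))) = Add(2575, Mul(-5, H)))
Pow(Add(Function('c')(-806, Function('g')(18, -31)), -1629387), -1) = Pow(Add(Add(2575, Mul(-5, Add(2, -31, Mul(729, 18)))), -1629387), -1) = Pow(Add(Add(2575, Mul(-5, Add(2, -31, 13122))), -1629387), -1) = Pow(Add(Add(2575, Mul(-5, 13093)), -1629387), -1) = Pow(Add(Add(2575, -65465), -1629387), -1) = Pow(Add(-62890, -1629387), -1) = Pow(-1692277, -1) = Rational(-1, 1692277)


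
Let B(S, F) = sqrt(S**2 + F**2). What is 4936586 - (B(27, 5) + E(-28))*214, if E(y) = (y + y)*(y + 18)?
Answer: 4816746 - 214*sqrt(754) ≈ 4.8109e+6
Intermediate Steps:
E(y) = 2*y*(18 + y) (E(y) = (2*y)*(18 + y) = 2*y*(18 + y))
B(S, F) = sqrt(F**2 + S**2)
4936586 - (B(27, 5) + E(-28))*214 = 4936586 - (sqrt(5**2 + 27**2) + 2*(-28)*(18 - 28))*214 = 4936586 - (sqrt(25 + 729) + 2*(-28)*(-10))*214 = 4936586 - (sqrt(754) + 560)*214 = 4936586 - (560 + sqrt(754))*214 = 4936586 - (119840 + 214*sqrt(754)) = 4936586 + (-119840 - 214*sqrt(754)) = 4816746 - 214*sqrt(754)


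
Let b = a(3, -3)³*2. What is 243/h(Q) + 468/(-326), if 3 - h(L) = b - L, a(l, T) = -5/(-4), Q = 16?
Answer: 384822/26243 ≈ 14.664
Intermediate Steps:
a(l, T) = 5/4 (a(l, T) = -5*(-¼) = 5/4)
b = 125/32 (b = (5/4)³*2 = (125/64)*2 = 125/32 ≈ 3.9063)
h(L) = -29/32 + L (h(L) = 3 - (125/32 - L) = 3 + (-125/32 + L) = -29/32 + L)
243/h(Q) + 468/(-326) = 243/(-29/32 + 16) + 468/(-326) = 243/(483/32) + 468*(-1/326) = 243*(32/483) - 234/163 = 2592/161 - 234/163 = 384822/26243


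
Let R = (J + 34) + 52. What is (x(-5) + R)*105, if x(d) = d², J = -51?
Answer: 6300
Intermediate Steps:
R = 35 (R = (-51 + 34) + 52 = -17 + 52 = 35)
(x(-5) + R)*105 = ((-5)² + 35)*105 = (25 + 35)*105 = 60*105 = 6300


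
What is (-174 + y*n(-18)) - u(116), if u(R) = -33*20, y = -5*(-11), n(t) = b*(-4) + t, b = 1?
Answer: -724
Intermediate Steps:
n(t) = -4 + t (n(t) = 1*(-4) + t = -4 + t)
y = 55
u(R) = -660
(-174 + y*n(-18)) - u(116) = (-174 + 55*(-4 - 18)) - 1*(-660) = (-174 + 55*(-22)) + 660 = (-174 - 1210) + 660 = -1384 + 660 = -724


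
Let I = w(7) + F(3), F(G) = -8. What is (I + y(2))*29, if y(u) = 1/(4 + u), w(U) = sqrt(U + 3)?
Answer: -1363/6 + 29*sqrt(10) ≈ -135.46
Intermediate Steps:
w(U) = sqrt(3 + U)
I = -8 + sqrt(10) (I = sqrt(3 + 7) - 8 = sqrt(10) - 8 = -8 + sqrt(10) ≈ -4.8377)
(I + y(2))*29 = ((-8 + sqrt(10)) + 1/(4 + 2))*29 = ((-8 + sqrt(10)) + 1/6)*29 = (-47/6 + sqrt(10))*29 = -1363/6 + 29*sqrt(10)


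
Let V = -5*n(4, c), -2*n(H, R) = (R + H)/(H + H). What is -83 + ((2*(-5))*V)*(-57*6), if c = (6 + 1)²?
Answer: 226243/4 ≈ 56561.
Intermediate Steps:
c = 49 (c = 7² = 49)
n(H, R) = -(H + R)/(4*H) (n(H, R) = -(R + H)/(2*(H + H)) = -(H + R)/(2*(2*H)) = -(H + R)*1/(2*H)/2 = -(H + R)/(4*H))
V = 265/16 (V = -5*(-1*4 - 1*49)/(4*4) = -5*(-4 - 49)/(4*4) = -5*(-53)/(4*4) = -5*(-53/16) = 265/16 ≈ 16.563)
-83 + ((2*(-5))*V)*(-57*6) = -83 + ((2*(-5))*(265/16))*(-57*6) = -83 - 10*265/16*(-342) = -83 - 1325/8*(-342) = -83 + 226575/4 = 226243/4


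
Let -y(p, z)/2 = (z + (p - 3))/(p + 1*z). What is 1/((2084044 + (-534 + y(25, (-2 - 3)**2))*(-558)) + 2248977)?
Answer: 25/115801051 ≈ 2.1589e-7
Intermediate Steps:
y(p, z) = -2*(-3 + p + z)/(p + z) (y(p, z) = -2*(z + (p - 3))/(p + 1*z) = -2*(z + (-3 + p))/(p + z) = -2*(-3 + p + z)/(p + z))
1/((2084044 + (-534 + y(25, (-2 - 3)**2))*(-558)) + 2248977) = 1/((2084044 + (-534 + 2*(3 - 1*25 - (-2 - 3)**2)/(25 + (-2 - 3)**2))*(-558)) + 2248977) = 1/((2084044 + (-534 + 2*(3 - 25 - 1*(-5)**2)/(25 + (-5)**2))*(-558)) + 2248977) = 1/((2084044 + (-534 + 2*(3 - 25 - 1*25)/(25 + 25))*(-558)) + 2248977) = 1/((2084044 + (-534 + 2*(3 - 25 - 25)/50)*(-558)) + 2248977) = 1/((2084044 + (-534 + 2*(1/50)*(-47))*(-558)) + 2248977) = 1/((2084044 + (-534 - 47/25)*(-558)) + 2248977) = 1/((2084044 - 13397/25*(-558)) + 2248977) = 1/((2084044 + 7475526/25) + 2248977) = 1/(59576626/25 + 2248977) = 1/(115801051/25) = 25/115801051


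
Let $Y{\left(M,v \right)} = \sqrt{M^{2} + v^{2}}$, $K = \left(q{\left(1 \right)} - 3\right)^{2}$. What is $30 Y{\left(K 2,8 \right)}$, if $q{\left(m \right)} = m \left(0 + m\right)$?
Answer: $240 \sqrt{2} \approx 339.41$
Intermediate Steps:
$q{\left(m \right)} = m^{2}$ ($q{\left(m \right)} = m m = m^{2}$)
$K = 4$ ($K = \left(1^{2} - 3\right)^{2} = \left(1 - 3\right)^{2} = \left(-2\right)^{2} = 4$)
$30 Y{\left(K 2,8 \right)} = 30 \sqrt{\left(4 \cdot 2\right)^{2} + 8^{2}} = 30 \sqrt{8^{2} + 64} = 30 \sqrt{64 + 64} = 30 \sqrt{128} = 30 \cdot 8 \sqrt{2} = 240 \sqrt{2}$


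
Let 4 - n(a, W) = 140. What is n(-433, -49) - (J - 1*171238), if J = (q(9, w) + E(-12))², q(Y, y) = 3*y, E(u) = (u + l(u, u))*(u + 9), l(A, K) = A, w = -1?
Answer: 166341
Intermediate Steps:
n(a, W) = -136 (n(a, W) = 4 - 1*140 = 4 - 140 = -136)
E(u) = 2*u*(9 + u) (E(u) = (u + u)*(u + 9) = (2*u)*(9 + u) = 2*u*(9 + u))
J = 4761 (J = (3*(-1) + 2*(-12)*(9 - 12))² = (-3 + 2*(-12)*(-3))² = (-3 + 72)² = 69² = 4761)
n(-433, -49) - (J - 1*171238) = -136 - (4761 - 1*171238) = -136 - (4761 - 171238) = -136 - 1*(-166477) = -136 + 166477 = 166341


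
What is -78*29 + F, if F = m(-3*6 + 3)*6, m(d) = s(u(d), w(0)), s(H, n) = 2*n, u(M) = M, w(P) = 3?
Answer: -2226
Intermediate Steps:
m(d) = 6 (m(d) = 2*3 = 6)
F = 36 (F = 6*6 = 36)
-78*29 + F = -78*29 + 36 = -2262 + 36 = -2226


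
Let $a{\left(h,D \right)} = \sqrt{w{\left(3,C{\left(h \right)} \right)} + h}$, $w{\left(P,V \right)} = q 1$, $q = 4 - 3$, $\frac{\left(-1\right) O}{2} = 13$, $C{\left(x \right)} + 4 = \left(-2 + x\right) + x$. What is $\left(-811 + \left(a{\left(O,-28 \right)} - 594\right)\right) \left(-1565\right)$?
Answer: $2198825 - 7825 i \approx 2.1988 \cdot 10^{6} - 7825.0 i$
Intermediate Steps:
$C{\left(x \right)} = -6 + 2 x$ ($C{\left(x \right)} = -4 + \left(\left(-2 + x\right) + x\right) = -4 + \left(-2 + 2 x\right) = -6 + 2 x$)
$O = -26$ ($O = \left(-2\right) 13 = -26$)
$q = 1$
$w{\left(P,V \right)} = 1$ ($w{\left(P,V \right)} = 1 \cdot 1 = 1$)
$a{\left(h,D \right)} = \sqrt{1 + h}$
$\left(-811 + \left(a{\left(O,-28 \right)} - 594\right)\right) \left(-1565\right) = \left(-811 + \left(\sqrt{1 - 26} - 594\right)\right) \left(-1565\right) = \left(-811 - \left(594 - \sqrt{-25}\right)\right) \left(-1565\right) = \left(-811 - \left(594 - 5 i\right)\right) \left(-1565\right) = \left(-1405 + 5 i\right) \left(-1565\right) = 2198825 - 7825 i$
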